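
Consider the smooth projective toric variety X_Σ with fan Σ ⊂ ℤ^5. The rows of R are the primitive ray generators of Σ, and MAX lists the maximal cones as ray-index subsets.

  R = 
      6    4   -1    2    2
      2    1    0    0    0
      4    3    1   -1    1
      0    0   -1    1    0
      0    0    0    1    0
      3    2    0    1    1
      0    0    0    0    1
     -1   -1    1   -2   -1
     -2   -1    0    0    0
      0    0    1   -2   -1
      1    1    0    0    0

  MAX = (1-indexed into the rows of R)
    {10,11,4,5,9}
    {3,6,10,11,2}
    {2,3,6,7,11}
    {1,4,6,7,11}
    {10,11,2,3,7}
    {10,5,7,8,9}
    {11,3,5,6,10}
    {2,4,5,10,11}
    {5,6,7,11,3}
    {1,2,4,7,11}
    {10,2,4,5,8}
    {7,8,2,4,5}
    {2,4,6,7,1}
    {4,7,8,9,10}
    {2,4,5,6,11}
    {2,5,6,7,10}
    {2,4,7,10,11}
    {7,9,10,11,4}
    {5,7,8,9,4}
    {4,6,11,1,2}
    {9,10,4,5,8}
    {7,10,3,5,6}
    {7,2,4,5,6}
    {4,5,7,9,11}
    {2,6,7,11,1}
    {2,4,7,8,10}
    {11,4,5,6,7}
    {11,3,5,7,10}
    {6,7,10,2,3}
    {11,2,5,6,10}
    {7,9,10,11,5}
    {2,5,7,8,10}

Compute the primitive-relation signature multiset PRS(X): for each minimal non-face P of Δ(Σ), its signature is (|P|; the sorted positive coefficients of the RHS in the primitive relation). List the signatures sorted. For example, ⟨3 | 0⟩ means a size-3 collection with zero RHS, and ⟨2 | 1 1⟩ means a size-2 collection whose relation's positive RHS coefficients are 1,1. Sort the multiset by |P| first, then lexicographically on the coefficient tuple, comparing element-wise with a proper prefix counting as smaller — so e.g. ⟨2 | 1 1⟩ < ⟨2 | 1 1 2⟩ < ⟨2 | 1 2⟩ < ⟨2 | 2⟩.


18 collections generate NE(X_Σ); each relation:

  P={2,9}:  v_{2} + v_{9} = 0 ; sig = ⟨2 | 0⟩
  P={8,11}:  v_{8} + v_{11} = v_{10} ; sig = ⟨2 | 1⟩
  P={6,9}:  v_{6} + v_{9} = v_{5} + v_{7} + v_{11} ; sig = ⟨2 | 1 1 1⟩
  P={1,9}:  v_{1} + v_{9} = v_{4} + v_{6} + v_{7} + v_{11} ; sig = ⟨2 | 1 1 1 1⟩
  P={6,8}:  v_{6} + v_{8} = v_{2} + v_{5} + v_{7} + v_{10} ; sig = ⟨2 | 1 1 1 1⟩
  P={1,8}:  v_{1} + v_{8} = 2·v_{2} + v_{7} + v_{11} ; sig = ⟨2 | 1 1 2⟩
  P={3,4}:  v_{3} + v_{4} = v_{2} + v_{7} + 2·v_{11} ; sig = ⟨2 | 1 1 2⟩
  P={3,8}:  v_{3} + v_{8} = v_{6} + v_{7} + 2·v_{10} ; sig = ⟨2 | 1 1 2⟩
  P={3,9}:  v_{3} + v_{9} = v_{5} + 2·v_{7} + v_{10} + 2·v_{11} ; sig = ⟨2 | 1 1 2 2⟩
  P={1,5}:  v_{1} + v_{5} = v_{4} + 2·v_{6} ; sig = ⟨2 | 1 2⟩
  P={1,10}:  v_{1} + v_{10} = 2·v_{2} + v_{7} + 2·v_{11} ; sig = ⟨2 | 1 2 2⟩
  P={1,3}:  v_{1} + v_{3} = 2·v_{2} + v_{6} + 2·v_{7} + 3·v_{11} ; sig = ⟨2 | 1 2 2 3⟩
  P={4,6,10}:  v_{4} + v_{6} + v_{10} = v_{2} + v_{11} ; sig = ⟨3 | 1 1⟩
  P={2,3,5}:  v_{2} + v_{3} + v_{5} = 2·v_{6} + v_{10} ; sig = ⟨3 | 1 2⟩
  P={4,5,7,10}:  v_{4} + v_{5} + v_{7} + v_{10} = 0 ; sig = ⟨4 | 0⟩
  P={2,5,7,11}:  v_{2} + v_{5} + v_{7} + v_{11} = v_{6} ; sig = ⟨4 | 1⟩
  P={6,7,10,11}:  v_{6} + v_{7} + v_{10} + v_{11} = v_{3} ; sig = ⟨4 | 1⟩
  P={2,4,6,7,11}:  v_{2} + v_{4} + v_{6} + v_{7} + v_{11} = v_{1} ; sig = ⟨5 | 1⟩

Hence PRS(X_Σ) =
    ⟨2 | 0⟩
    ⟨2 | 1⟩
    ⟨2 | 1 1 1⟩
    ⟨2 | 1 1 1 1⟩
    ⟨2 | 1 1 1 1⟩
    ⟨2 | 1 1 2⟩
    ⟨2 | 1 1 2⟩
    ⟨2 | 1 1 2⟩
    ⟨2 | 1 1 2 2⟩
    ⟨2 | 1 2⟩
    ⟨2 | 1 2 2⟩
    ⟨2 | 1 2 2 3⟩
    ⟨3 | 1 1⟩
    ⟨3 | 1 2⟩
    ⟨4 | 0⟩
    ⟨4 | 1⟩
    ⟨4 | 1⟩
    ⟨5 | 1⟩


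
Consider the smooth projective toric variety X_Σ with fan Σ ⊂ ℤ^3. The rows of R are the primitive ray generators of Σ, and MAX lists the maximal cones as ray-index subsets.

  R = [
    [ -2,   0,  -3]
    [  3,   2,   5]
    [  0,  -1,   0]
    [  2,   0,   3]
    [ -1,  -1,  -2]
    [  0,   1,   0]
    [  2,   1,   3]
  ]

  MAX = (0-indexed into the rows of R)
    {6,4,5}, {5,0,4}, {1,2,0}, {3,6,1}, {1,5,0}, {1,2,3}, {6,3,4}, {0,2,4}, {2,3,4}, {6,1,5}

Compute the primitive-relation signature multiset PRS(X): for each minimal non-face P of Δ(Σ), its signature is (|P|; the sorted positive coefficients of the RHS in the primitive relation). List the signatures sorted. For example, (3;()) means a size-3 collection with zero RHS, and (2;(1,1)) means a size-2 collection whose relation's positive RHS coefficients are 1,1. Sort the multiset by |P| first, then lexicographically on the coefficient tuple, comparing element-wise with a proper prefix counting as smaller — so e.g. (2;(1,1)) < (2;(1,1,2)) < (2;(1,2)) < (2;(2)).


Σ has 6 primitive collections:

  P = {0,3}:  v_{0} + v_{3} = 0  →  sig = (2;())
  P = {2,5}:  v_{2} + v_{5} = 0  →  sig = (2;())
  P = {0,6}:  v_{0} + v_{6} = v_{5}  →  sig = (2;(1))
  P = {1,4}:  v_{1} + v_{4} = v_{6}  →  sig = (2;(1))
  P = {2,6}:  v_{2} + v_{6} = v_{3}  →  sig = (2;(1))
  P = {3,5}:  v_{3} + v_{5} = v_{6}  →  sig = (2;(1))

so the primitive-relation signature multiset is
    (2;())
    (2;())
    (2;(1))
    (2;(1))
    (2;(1))
    (2;(1))


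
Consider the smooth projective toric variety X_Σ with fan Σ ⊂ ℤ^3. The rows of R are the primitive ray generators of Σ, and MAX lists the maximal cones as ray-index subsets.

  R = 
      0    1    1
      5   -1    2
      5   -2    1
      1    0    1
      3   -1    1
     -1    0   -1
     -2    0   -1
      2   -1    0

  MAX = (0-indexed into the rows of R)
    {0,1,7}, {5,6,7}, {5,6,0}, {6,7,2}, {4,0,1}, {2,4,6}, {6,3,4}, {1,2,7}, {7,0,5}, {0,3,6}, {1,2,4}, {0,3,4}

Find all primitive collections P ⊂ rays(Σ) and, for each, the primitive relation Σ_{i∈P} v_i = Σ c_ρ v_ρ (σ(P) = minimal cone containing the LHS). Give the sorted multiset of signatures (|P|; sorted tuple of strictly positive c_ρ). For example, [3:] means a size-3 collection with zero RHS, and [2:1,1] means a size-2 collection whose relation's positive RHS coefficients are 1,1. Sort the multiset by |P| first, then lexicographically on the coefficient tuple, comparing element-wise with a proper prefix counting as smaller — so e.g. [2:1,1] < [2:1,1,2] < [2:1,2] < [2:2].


12 collections generate NE(X_Σ); each relation:

  P={3,5}:  v_{3} + v_{5} = 0  ⟹  sig = [2:]
  P={0,2}:  v_{0} + v_{2} = v_{1}  ⟹  sig = [2:1]
  P={1,6}:  v_{1} + v_{6} = v_{4}  ⟹  sig = [2:1]
  P={3,7}:  v_{3} + v_{7} = v_{4}  ⟹  sig = [2:1]
  P={4,5}:  v_{4} + v_{5} = v_{7}  ⟹  sig = [2:1]
  P={4,7}:  v_{4} + v_{7} = v_{2}  ⟹  sig = [2:1]
  P={1,3}:  v_{1} + v_{3} = v_{0} + 2·v_{4}  ⟹  sig = [2:1,2]
  P={1,5}:  v_{1} + v_{5} = v_{0} + 2·v_{7}  ⟹  sig = [2:1,2]
  P={2,3}:  v_{2} + v_{3} = 2·v_{4}  ⟹  sig = [2:2]
  P={2,5}:  v_{2} + v_{5} = 2·v_{7}  ⟹  sig = [2:2]
  P={0,6,7}:  v_{0} + v_{6} + v_{7} = 0  ⟹  sig = [3:]
  P={0,4,6}:  v_{0} + v_{4} + v_{6} = v_{3}  ⟹  sig = [3:1]

Hence PRS(X_Σ) =
{ [2:],  [2:1] ×5,  [2:1,2] ×2,  [2:2] ×2,  [3:],  [3:1] }


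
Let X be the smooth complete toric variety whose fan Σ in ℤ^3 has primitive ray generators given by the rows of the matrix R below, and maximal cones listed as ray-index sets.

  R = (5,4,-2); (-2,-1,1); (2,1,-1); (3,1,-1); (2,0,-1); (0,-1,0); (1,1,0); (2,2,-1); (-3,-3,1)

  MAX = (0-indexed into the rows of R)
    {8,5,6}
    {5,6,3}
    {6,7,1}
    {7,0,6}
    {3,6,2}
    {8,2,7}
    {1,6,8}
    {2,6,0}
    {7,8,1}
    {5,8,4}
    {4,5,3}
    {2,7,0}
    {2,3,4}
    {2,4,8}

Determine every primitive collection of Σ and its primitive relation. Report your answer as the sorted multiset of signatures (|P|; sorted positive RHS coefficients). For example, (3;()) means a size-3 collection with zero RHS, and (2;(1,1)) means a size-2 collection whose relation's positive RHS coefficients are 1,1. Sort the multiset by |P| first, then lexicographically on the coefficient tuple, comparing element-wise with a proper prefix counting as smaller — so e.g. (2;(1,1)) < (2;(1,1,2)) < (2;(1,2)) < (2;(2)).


The 18 primitive collections of Σ (r=9, n=3):

  P = {1,2}:  v_{1} + v_{2} = 0 — sig = (2;())
  P = {0,8}:  v_{0} + v_{8} = v_{2} — sig = (2;(1))
  P = {1,4}:  v_{1} + v_{4} = v_{5} — sig = (2;(1))
  P = {2,5}:  v_{2} + v_{5} = v_{4} — sig = (2;(1))
  P = {4,6}:  v_{4} + v_{6} = v_{3} — sig = (2;(1))
  P = {5,7}:  v_{5} + v_{7} = v_{2} — sig = (2;(1))
  P = {0,1}:  v_{0} + v_{1} = v_{6} + v_{7} — sig = (2;(1,1))
  P = {1,3}:  v_{1} + v_{3} = v_{5} + v_{6} — sig = (2;(1,1))
  P = {1,5}:  v_{1} + v_{5} = v_{6} + v_{8} — sig = (2;(1,1))
  P = {0,5}:  v_{0} + v_{5} = 2·v_{2} + v_{6} — sig = (2;(1,2))
  P = {3,7}:  v_{3} + v_{7} = 2·v_{2} + v_{6} — sig = (2;(1,2))
  P = {0,4}:  v_{0} + v_{4} = 3·v_{2} + v_{6} — sig = (2;(1,3))
  P = {3,8}:  v_{3} + v_{8} = 2·v_{5} — sig = (2;(2))
  P = {4,7}:  v_{4} + v_{7} = 2·v_{2} — sig = (2;(2))
  P = {0,3}:  v_{0} + v_{3} = 3·v_{2} + 2·v_{6} — sig = (2;(2,3))
  P = {6,7,8}:  v_{6} + v_{7} + v_{8} = 0 — sig = (3;())
  P = {2,6,7}:  v_{2} + v_{6} + v_{7} = v_{0} — sig = (3;(1))
  P = {2,6,8}:  v_{2} + v_{6} + v_{8} = v_{5} — sig = (3;(1))

Hence PRS(X_Σ) =
    (2;())
    (2;(1))
    (2;(1))
    (2;(1))
    (2;(1))
    (2;(1))
    (2;(1,1))
    (2;(1,1))
    (2;(1,1))
    (2;(1,2))
    (2;(1,2))
    (2;(1,3))
    (2;(2))
    (2;(2))
    (2;(2,3))
    (3;())
    (3;(1))
    (3;(1))


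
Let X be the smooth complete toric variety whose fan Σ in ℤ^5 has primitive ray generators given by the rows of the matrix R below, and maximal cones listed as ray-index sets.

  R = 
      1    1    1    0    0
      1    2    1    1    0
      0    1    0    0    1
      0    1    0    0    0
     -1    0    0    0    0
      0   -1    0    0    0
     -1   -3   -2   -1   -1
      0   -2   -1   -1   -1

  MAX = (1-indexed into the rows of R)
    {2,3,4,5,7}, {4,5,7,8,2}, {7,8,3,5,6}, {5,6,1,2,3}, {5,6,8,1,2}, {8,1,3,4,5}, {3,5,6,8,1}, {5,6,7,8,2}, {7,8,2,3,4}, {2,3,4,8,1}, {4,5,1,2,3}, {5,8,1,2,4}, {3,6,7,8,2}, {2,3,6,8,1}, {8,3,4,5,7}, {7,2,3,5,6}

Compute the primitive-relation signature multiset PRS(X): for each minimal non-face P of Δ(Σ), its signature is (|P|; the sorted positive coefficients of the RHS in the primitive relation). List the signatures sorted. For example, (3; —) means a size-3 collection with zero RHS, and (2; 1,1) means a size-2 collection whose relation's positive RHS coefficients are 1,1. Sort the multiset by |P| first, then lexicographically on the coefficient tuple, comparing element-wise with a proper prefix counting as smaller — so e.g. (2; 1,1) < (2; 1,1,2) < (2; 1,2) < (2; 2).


The 3 primitive collections of Σ (r=8, n=5):

  P = {4,6}:  v_{4} + v_{6} = 0  ⟹  sig = (2; —)
  P = {1,7}:  v_{1} + v_{7} = v_{8}  ⟹  sig = (2; 1)
  P = {2,3,5,8}:  v_{2} + v_{3} + v_{5} + v_{8} = v_{4}  ⟹  sig = (4; 1)

so the primitive-relation signature multiset is
{ (2; —),  (2; 1),  (4; 1) }


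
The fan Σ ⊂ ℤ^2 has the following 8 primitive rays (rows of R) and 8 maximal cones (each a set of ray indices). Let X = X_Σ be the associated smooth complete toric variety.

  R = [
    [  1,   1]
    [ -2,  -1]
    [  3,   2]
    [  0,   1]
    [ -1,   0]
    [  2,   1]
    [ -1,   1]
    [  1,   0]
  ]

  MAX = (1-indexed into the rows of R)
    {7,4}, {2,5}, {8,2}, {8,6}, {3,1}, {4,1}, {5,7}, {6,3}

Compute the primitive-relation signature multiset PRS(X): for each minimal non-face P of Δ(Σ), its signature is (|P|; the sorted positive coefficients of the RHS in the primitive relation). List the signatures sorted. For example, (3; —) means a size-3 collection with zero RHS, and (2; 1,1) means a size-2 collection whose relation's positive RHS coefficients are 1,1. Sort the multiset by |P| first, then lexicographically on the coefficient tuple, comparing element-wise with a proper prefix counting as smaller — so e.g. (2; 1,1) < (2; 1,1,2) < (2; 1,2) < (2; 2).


20 collections generate NE(X_Σ); each relation:

  P = {2,6}:  v_{2} + v_{6} = 0 — sig = (2; —)
  P = {5,8}:  v_{5} + v_{8} = 0 — sig = (2; —)
  P = {1,2}:  v_{1} + v_{2} = v_{5} — sig = (2; 1)
  P = {1,5}:  v_{1} + v_{5} = v_{4} — sig = (2; 1)
  P = {1,6}:  v_{1} + v_{6} = v_{3} — sig = (2; 1)
  P = {1,8}:  v_{1} + v_{8} = v_{6} — sig = (2; 1)
  P = {2,3}:  v_{2} + v_{3} = v_{1} — sig = (2; 1)
  P = {4,5}:  v_{4} + v_{5} = v_{7} — sig = (2; 1)
  P = {4,8}:  v_{4} + v_{8} = v_{1} — sig = (2; 1)
  P = {5,6}:  v_{5} + v_{6} = v_{1} — sig = (2; 1)
  P = {7,8}:  v_{7} + v_{8} = v_{4} — sig = (2; 1)
  P = {6,7}:  v_{6} + v_{7} = v_{1} + v_{4} — sig = (2; 1,1)
  P = {3,7}:  v_{3} + v_{7} = 2·v_{1} + v_{4} — sig = (2; 1,2)
  P = {1,7}:  v_{1} + v_{7} = 2·v_{4} — sig = (2; 2)
  P = {2,4}:  v_{2} + v_{4} = 2·v_{5} — sig = (2; 2)
  P = {3,5}:  v_{3} + v_{5} = 2·v_{1} — sig = (2; 2)
  P = {3,8}:  v_{3} + v_{8} = 2·v_{6} — sig = (2; 2)
  P = {4,6}:  v_{4} + v_{6} = 2·v_{1} — sig = (2; 2)
  P = {2,7}:  v_{2} + v_{7} = 3·v_{5} — sig = (2; 3)
  P = {3,4}:  v_{3} + v_{4} = 3·v_{1} — sig = (2; 3)

Hence PRS(X_Σ) =
{ (2; —) ×2,  (2; 1) ×9,  (2; 1,1),  (2; 1,2),  (2; 2) ×5,  (2; 3) ×2 }


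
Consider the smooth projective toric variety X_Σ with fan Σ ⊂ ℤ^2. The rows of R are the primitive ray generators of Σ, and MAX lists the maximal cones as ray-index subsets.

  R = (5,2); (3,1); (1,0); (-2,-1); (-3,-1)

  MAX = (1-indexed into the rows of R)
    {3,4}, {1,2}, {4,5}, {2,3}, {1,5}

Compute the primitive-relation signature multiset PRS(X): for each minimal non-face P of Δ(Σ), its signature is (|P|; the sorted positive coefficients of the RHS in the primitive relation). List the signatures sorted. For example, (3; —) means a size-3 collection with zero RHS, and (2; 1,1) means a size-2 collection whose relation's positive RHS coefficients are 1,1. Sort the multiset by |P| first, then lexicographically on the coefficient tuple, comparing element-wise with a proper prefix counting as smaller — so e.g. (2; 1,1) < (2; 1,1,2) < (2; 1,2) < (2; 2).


5 minimal non-faces of Δ(Σ) (on 5 rays):

  • {2,5}:  v_{2} + v_{5} = 0 ; sig = (2; —)
  • {1,4}:  v_{1} + v_{4} = v_{2} ; sig = (2; 1)
  • {2,4}:  v_{2} + v_{4} = v_{3} ; sig = (2; 1)
  • {3,5}:  v_{3} + v_{5} = v_{4} ; sig = (2; 1)
  • {1,3}:  v_{1} + v_{3} = 2·v_{2} ; sig = (2; 2)

Signatures (|P|; sorted positive RHS coefficients), sorted:
[(2; —), (2; 1), (2; 1), (2; 1), (2; 2)]


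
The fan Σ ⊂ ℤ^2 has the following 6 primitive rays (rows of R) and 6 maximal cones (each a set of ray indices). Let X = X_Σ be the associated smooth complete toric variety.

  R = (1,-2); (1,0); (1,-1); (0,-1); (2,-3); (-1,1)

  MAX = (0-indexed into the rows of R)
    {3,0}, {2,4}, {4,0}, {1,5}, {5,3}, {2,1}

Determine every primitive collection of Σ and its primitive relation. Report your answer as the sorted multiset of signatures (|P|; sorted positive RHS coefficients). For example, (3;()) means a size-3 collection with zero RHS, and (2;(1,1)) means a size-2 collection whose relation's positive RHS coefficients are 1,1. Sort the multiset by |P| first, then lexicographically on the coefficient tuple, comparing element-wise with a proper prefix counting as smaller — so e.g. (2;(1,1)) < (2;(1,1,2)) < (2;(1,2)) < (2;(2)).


Minimal non-faces — 9 found among 6 rays, 6 max cones:

  • {2,5}:  v_{2} + v_{5} = 0  →  sig = (2;())
  • {0,2}:  v_{0} + v_{2} = v_{4}  →  sig = (2;(1))
  • {0,5}:  v_{0} + v_{5} = v_{3}  →  sig = (2;(1))
  • {1,3}:  v_{1} + v_{3} = v_{2}  →  sig = (2;(1))
  • {2,3}:  v_{2} + v_{3} = v_{0}  →  sig = (2;(1))
  • {4,5}:  v_{4} + v_{5} = v_{0}  →  sig = (2;(1))
  • {0,1}:  v_{0} + v_{1} = 2·v_{2}  →  sig = (2;(2))
  • {3,4}:  v_{3} + v_{4} = 2·v_{0}  →  sig = (2;(2))
  • {1,4}:  v_{1} + v_{4} = 3·v_{2}  →  sig = (2;(3))

Sorted signature multiset PRS(X):
{ (2;()),  (2;(1)) ×5,  (2;(2)) ×2,  (2;(3)) }


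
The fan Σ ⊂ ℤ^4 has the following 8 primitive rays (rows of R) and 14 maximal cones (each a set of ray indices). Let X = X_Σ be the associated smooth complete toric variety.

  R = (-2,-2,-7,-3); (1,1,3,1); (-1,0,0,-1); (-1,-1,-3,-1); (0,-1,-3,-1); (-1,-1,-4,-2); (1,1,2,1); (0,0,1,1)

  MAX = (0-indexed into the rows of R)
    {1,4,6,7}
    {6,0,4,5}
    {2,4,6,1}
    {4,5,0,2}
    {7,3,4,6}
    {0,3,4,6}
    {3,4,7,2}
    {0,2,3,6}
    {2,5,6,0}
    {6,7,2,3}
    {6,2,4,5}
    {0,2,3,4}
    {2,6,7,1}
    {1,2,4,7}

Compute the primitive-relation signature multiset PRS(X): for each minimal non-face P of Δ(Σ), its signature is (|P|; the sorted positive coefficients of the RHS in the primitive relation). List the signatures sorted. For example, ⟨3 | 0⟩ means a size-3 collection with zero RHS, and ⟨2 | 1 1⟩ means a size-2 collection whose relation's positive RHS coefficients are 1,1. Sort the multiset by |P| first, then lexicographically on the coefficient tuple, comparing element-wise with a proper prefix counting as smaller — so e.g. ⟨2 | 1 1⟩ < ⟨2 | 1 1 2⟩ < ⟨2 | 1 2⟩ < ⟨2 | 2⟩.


Minimal non-faces — 9 found among 8 rays, 14 max cones:

  {1,3}:  v_{1} + v_{3} = 0 ; sig = ⟨2 | 0⟩
  {0,1}:  v_{0} + v_{1} = v_{5} ; sig = ⟨2 | 1⟩
  {3,5}:  v_{3} + v_{5} = v_{0} ; sig = ⟨2 | 1⟩
  {5,7}:  v_{5} + v_{7} = v_{3} ; sig = ⟨2 | 1⟩
  {1,5}:  v_{1} + v_{5} = v_{2} + v_{4} + v_{6} ; sig = ⟨2 | 1 1 1⟩
  {0,7}:  v_{0} + v_{7} = 2·v_{3} ; sig = ⟨2 | 2⟩
  {2,4,6,7}:  v_{2} + v_{4} + v_{6} + v_{7} = 0 ; sig = ⟨4 | 0⟩
  {2,3,4,6}:  v_{2} + v_{3} + v_{4} + v_{6} = v_{5} ; sig = ⟨4 | 1⟩
  {0,2,4,6}:  v_{0} + v_{2} + v_{4} + v_{6} = 2·v_{5} ; sig = ⟨4 | 2⟩

Sorted signature multiset PRS(X):
{ ⟨2 | 0⟩,  ⟨2 | 1⟩ ×3,  ⟨2 | 1 1 1⟩,  ⟨2 | 2⟩,  ⟨4 | 0⟩,  ⟨4 | 1⟩,  ⟨4 | 2⟩ }


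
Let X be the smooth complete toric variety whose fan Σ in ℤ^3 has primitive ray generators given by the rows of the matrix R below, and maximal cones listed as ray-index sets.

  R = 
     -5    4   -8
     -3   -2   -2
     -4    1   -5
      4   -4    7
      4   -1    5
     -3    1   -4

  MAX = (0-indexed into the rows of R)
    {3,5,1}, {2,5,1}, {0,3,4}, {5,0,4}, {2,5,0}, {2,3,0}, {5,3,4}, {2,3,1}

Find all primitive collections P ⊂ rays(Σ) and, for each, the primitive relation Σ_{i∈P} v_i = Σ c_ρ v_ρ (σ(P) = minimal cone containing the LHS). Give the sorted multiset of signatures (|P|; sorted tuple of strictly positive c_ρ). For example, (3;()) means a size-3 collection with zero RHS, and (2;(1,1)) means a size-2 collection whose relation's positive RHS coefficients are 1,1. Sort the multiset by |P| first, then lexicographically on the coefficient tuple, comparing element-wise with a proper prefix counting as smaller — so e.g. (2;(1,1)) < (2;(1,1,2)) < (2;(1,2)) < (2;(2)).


Δ(Σ) — 6 vertices, 5 min non-faces:

  P={2,4}:  v_{2} + v_{4} = 0  ⇒ sig = (2;())
  P={1,4}:  v_{1} + v_{4} = v_{3} + v_{5}  ⇒ sig = (2;(1,1))
  P={0,1}:  v_{0} + v_{1} = 2·v_{2}  ⇒ sig = (2;(2))
  P={0,3,5}:  v_{0} + v_{3} + v_{5} = v_{2}  ⇒ sig = (3;(1))
  P={2,3,5}:  v_{2} + v_{3} + v_{5} = v_{1}  ⇒ sig = (3;(1))

so the primitive-relation signature multiset is
[(2;()), (2;(1,1)), (2;(2)), (3;(1)), (3;(1))]


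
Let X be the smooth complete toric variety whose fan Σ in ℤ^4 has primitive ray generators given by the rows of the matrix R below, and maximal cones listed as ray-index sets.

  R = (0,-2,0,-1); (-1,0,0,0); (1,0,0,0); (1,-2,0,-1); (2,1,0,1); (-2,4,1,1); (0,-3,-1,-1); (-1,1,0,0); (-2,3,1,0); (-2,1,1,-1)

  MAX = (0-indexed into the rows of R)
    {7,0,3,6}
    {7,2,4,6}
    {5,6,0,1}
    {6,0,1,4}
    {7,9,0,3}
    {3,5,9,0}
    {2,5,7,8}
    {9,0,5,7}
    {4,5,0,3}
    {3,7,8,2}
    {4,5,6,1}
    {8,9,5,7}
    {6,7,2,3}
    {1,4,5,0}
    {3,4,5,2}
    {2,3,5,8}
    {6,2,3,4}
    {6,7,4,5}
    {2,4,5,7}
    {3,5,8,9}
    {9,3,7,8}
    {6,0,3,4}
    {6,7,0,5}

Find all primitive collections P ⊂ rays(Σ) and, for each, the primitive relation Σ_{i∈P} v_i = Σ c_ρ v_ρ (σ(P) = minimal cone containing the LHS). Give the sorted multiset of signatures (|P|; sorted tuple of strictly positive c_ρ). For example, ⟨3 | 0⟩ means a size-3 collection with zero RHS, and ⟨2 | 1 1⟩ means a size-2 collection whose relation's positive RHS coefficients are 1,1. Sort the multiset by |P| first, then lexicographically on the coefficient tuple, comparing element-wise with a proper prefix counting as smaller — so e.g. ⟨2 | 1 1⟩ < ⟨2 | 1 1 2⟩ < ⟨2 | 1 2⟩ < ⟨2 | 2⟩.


Primitive collections (18):

  P={1,2}:  v_{1} + v_{2} = 0  ⇒ sig = ⟨2 | 0⟩
  P={0,2}:  v_{0} + v_{2} = v_{3}  ⇒ sig = ⟨2 | 1⟩
  P={0,8}:  v_{0} + v_{8} = v_{9}  ⇒ sig = ⟨2 | 1⟩
  P={1,3}:  v_{1} + v_{3} = v_{0}  ⇒ sig = ⟨2 | 1⟩
  P={1,7}:  v_{1} + v_{7} = v_{5} + v_{6}  ⇒ sig = ⟨2 | 1 1⟩
  P={2,9}:  v_{2} + v_{9} = v_{3} + v_{8}  ⇒ sig = ⟨2 | 1 1⟩
  P={1,8}:  v_{1} + v_{8} = v_{0} + v_{5} + v_{7}  ⇒ sig = ⟨2 | 1 1 1⟩
  P={4,9}:  v_{4} + v_{9} = v_{2} + v_{3} + v_{5}  ⇒ sig = ⟨2 | 1 1 1⟩
  P={1,9}:  v_{1} + v_{9} = 2·v_{0} + v_{5} + v_{7}  ⇒ sig = ⟨2 | 1 1 2⟩
  P={4,8}:  v_{4} + v_{8} = 2·v_{2} + v_{5}  ⇒ sig = ⟨2 | 1 2⟩
  P={6,8}:  v_{6} + v_{8} = v_{0} + 2·v_{7}  ⇒ sig = ⟨2 | 1 2⟩
  P={6,9}:  v_{6} + v_{9} = 2·v_{0} + 2·v_{7}  ⇒ sig = ⟨2 | 2 2⟩
  P={0,4,7}:  v_{0} + v_{4} + v_{7} = v_{2}  ⇒ sig = ⟨3 | 1⟩
  P={2,5,6}:  v_{2} + v_{5} + v_{6} = v_{7}  ⇒ sig = ⟨3 | 1⟩
  P={3,5,7}:  v_{3} + v_{5} + v_{7} = v_{8}  ⇒ sig = ⟨3 | 1⟩
  P={3,5,6}:  v_{3} + v_{5} + v_{6} = v_{0} + v_{7}  ⇒ sig = ⟨3 | 1 1⟩
  P={3,4,7}:  v_{3} + v_{4} + v_{7} = 2·v_{2}  ⇒ sig = ⟨3 | 2⟩
  P={0,4,5,6}:  v_{0} + v_{4} + v_{5} + v_{6} = 0  ⇒ sig = ⟨4 | 0⟩

Sorted signature multiset PRS(X):
{ ⟨2 | 0⟩,  ⟨2 | 1⟩ ×3,  ⟨2 | 1 1⟩ ×2,  ⟨2 | 1 1 1⟩ ×2,  ⟨2 | 1 1 2⟩,  ⟨2 | 1 2⟩ ×2,  ⟨2 | 2 2⟩,  ⟨3 | 1⟩ ×3,  ⟨3 | 1 1⟩,  ⟨3 | 2⟩,  ⟨4 | 0⟩ }


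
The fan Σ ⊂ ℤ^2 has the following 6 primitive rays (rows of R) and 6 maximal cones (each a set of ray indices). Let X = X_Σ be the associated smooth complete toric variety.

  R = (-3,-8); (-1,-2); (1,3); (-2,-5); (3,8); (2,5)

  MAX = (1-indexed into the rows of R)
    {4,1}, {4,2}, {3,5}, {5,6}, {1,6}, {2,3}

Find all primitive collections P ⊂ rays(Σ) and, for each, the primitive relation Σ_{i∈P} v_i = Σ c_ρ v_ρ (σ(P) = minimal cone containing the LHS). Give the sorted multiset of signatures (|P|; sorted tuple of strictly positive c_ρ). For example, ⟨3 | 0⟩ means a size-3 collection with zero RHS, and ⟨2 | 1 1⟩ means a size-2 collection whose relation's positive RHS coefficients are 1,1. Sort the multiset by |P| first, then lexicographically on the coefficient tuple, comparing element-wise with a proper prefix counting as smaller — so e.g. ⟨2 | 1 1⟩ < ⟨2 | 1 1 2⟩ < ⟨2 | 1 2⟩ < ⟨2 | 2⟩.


9 collections generate NE(X_Σ); each relation:

  • {1,5}:  v_{1} + v_{5} = 0 — sig = ⟨2 | 0⟩
  • {4,6}:  v_{4} + v_{6} = 0 — sig = ⟨2 | 0⟩
  • {1,3}:  v_{1} + v_{3} = v_{4} — sig = ⟨2 | 1⟩
  • {2,6}:  v_{2} + v_{6} = v_{3} — sig = ⟨2 | 1⟩
  • {3,4}:  v_{3} + v_{4} = v_{2} — sig = ⟨2 | 1⟩
  • {3,6}:  v_{3} + v_{6} = v_{5} — sig = ⟨2 | 1⟩
  • {4,5}:  v_{4} + v_{5} = v_{3} — sig = ⟨2 | 1⟩
  • {1,2}:  v_{1} + v_{2} = 2·v_{4} — sig = ⟨2 | 2⟩
  • {2,5}:  v_{2} + v_{5} = 2·v_{3} — sig = ⟨2 | 2⟩

Sorted signature multiset PRS(X):
    ⟨2 | 0⟩
    ⟨2 | 0⟩
    ⟨2 | 1⟩
    ⟨2 | 1⟩
    ⟨2 | 1⟩
    ⟨2 | 1⟩
    ⟨2 | 1⟩
    ⟨2 | 2⟩
    ⟨2 | 2⟩


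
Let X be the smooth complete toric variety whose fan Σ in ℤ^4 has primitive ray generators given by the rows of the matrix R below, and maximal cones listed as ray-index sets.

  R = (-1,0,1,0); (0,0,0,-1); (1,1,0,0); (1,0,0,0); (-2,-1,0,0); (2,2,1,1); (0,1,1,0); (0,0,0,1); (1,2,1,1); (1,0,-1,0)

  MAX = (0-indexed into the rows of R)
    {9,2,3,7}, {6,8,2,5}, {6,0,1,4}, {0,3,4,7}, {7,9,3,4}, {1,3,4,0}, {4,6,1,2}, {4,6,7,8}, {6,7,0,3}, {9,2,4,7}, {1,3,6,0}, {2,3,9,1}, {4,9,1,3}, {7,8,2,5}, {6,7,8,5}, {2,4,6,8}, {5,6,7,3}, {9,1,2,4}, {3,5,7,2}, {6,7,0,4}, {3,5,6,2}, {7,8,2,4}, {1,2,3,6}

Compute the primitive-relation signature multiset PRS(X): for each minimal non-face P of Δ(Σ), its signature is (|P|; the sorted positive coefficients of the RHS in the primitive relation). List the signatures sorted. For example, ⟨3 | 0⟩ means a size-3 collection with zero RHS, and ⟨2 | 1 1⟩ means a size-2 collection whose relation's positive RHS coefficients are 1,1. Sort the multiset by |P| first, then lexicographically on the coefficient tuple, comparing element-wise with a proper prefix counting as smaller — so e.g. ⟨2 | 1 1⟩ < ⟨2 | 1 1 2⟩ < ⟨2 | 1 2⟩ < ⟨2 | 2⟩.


15 minimal non-faces of Δ(Σ) (on 10 rays):

  P={0,9}:  v_{0} + v_{9} = 0  ⟹  sig = ⟨2 | 0⟩
  P={1,7}:  v_{1} + v_{7} = 0  ⟹  sig = ⟨2 | 0⟩
  P={0,2}:  v_{0} + v_{2} = v_{6}  ⟹  sig = ⟨2 | 1⟩
  P={3,8}:  v_{3} + v_{8} = v_{5}  ⟹  sig = ⟨2 | 1⟩
  P={6,9}:  v_{6} + v_{9} = v_{2}  ⟹  sig = ⟨2 | 1⟩
  P={1,8}:  v_{1} + v_{8} = v_{2} + v_{6}  ⟹  sig = ⟨2 | 1 1⟩
  P={4,5}:  v_{4} + v_{5} = v_{6} + v_{7}  ⟹  sig = ⟨2 | 1 1⟩
  P={1,5}:  v_{1} + v_{5} = v_{2} + v_{3} + v_{6}  ⟹  sig = ⟨2 | 1 1 1⟩
  P={0,5}:  v_{0} + v_{5} = v_{3} + 2·v_{6} + v_{7}  ⟹  sig = ⟨2 | 1 1 2⟩
  P={5,9}:  v_{5} + v_{9} = 2·v_{2} + v_{3} + v_{7}  ⟹  sig = ⟨2 | 1 1 2⟩
  P={0,8}:  v_{0} + v_{8} = 2·v_{6} + v_{7}  ⟹  sig = ⟨2 | 1 2⟩
  P={8,9}:  v_{8} + v_{9} = 2·v_{2} + v_{7}  ⟹  sig = ⟨2 | 1 2⟩
  P={2,3,4}:  v_{2} + v_{3} + v_{4} = 0  ⟹  sig = ⟨3 | 0⟩
  P={2,6,7}:  v_{2} + v_{6} + v_{7} = v_{8}  ⟹  sig = ⟨3 | 1⟩
  P={3,4,6}:  v_{3} + v_{4} + v_{6} = v_{0}  ⟹  sig = ⟨3 | 1⟩

Signatures (|P|; sorted positive RHS coefficients), sorted:
    |P|=2: 12 collections, coeffs (), (), (1), (1), (1), (1,1), (1,1), (1,1,1), (1,1,2), (1,1,2), (1,2), (1,2)
    |P|=3: 3 collections, coeffs (), (1), (1)


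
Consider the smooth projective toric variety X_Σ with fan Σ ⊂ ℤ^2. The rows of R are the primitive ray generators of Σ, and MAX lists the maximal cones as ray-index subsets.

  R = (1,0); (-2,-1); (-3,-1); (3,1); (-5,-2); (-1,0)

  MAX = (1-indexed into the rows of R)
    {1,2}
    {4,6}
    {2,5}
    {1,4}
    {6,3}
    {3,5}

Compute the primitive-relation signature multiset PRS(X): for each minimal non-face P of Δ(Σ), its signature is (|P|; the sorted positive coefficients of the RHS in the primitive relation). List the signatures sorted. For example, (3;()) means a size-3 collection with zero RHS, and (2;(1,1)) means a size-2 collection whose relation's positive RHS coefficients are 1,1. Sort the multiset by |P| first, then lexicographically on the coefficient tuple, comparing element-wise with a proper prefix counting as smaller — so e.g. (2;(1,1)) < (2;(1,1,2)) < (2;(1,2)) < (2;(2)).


9 minimal non-faces of Δ(Σ) (on 6 rays):

  P={1,6}:  v_{1} + v_{6} = 0  →  sig = (2;())
  P={3,4}:  v_{3} + v_{4} = 0  →  sig = (2;())
  P={1,3}:  v_{1} + v_{3} = v_{2}  →  sig = (2;(1))
  P={2,3}:  v_{2} + v_{3} = v_{5}  →  sig = (2;(1))
  P={2,4}:  v_{2} + v_{4} = v_{1}  →  sig = (2;(1))
  P={2,6}:  v_{2} + v_{6} = v_{3}  →  sig = (2;(1))
  P={4,5}:  v_{4} + v_{5} = v_{2}  →  sig = (2;(1))
  P={1,5}:  v_{1} + v_{5} = 2·v_{2}  →  sig = (2;(2))
  P={5,6}:  v_{5} + v_{6} = 2·v_{3}  →  sig = (2;(2))

Hence PRS(X_Σ) =
    |P|=2: 9 collections, coeffs (), (), (1), (1), (1), (1), (1), (2), (2)


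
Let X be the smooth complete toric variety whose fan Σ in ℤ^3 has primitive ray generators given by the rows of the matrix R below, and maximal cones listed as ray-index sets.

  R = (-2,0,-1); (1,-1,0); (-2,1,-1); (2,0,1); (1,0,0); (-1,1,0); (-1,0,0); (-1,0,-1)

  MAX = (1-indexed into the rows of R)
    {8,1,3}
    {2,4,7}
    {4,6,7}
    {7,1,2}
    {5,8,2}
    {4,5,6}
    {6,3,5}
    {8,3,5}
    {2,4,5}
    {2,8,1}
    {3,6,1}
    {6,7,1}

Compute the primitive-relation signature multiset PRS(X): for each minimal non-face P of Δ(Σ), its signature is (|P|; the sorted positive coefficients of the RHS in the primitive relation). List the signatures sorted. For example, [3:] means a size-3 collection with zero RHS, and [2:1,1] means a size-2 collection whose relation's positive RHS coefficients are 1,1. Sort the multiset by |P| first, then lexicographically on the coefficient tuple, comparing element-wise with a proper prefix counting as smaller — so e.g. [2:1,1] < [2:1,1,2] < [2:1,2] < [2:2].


Δ(Σ) — 8 vertices, 10 min non-faces:

  P={1,4}:  v_{1} + v_{4} = 0  →  sig = [2:]
  P={2,6}:  v_{2} + v_{6} = 0  →  sig = [2:]
  P={5,7}:  v_{5} + v_{7} = 0  →  sig = [2:]
  P={1,5}:  v_{1} + v_{5} = v_{8}  →  sig = [2:1]
  P={2,3}:  v_{2} + v_{3} = v_{8}  →  sig = [2:1]
  P={4,8}:  v_{4} + v_{8} = v_{5}  →  sig = [2:1]
  P={6,8}:  v_{6} + v_{8} = v_{3}  →  sig = [2:1]
  P={7,8}:  v_{7} + v_{8} = v_{1}  →  sig = [2:1]
  P={3,4}:  v_{3} + v_{4} = v_{5} + v_{6}  →  sig = [2:1,1]
  P={3,7}:  v_{3} + v_{7} = v_{1} + v_{6}  →  sig = [2:1,1]

Sorted signature multiset PRS(X):
    |P|=2: 10 collections, coeffs (), (), (), (1), (1), (1), (1), (1), (1,1), (1,1)


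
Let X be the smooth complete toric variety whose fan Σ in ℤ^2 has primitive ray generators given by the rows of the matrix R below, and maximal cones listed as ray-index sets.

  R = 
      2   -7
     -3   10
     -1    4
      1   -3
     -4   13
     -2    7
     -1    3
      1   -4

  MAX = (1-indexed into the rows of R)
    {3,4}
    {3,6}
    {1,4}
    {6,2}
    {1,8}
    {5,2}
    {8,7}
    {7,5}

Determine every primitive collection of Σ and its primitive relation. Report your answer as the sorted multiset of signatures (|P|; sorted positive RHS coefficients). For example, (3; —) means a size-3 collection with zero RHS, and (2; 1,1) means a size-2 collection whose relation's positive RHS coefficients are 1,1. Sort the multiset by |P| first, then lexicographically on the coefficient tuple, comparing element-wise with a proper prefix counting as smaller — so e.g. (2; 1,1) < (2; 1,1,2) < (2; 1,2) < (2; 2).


Minimal non-faces — 20 found among 8 rays, 8 max cones:

  • {1,6}:  v_{1} + v_{6} = 0  →  sig = (2; —)
  • {3,8}:  v_{3} + v_{8} = 0  →  sig = (2; —)
  • {4,7}:  v_{4} + v_{7} = 0  →  sig = (2; —)
  • {1,2}:  v_{1} + v_{2} = v_{7}  →  sig = (2; 1)
  • {1,3}:  v_{1} + v_{3} = v_{4}  →  sig = (2; 1)
  • {1,7}:  v_{1} + v_{7} = v_{8}  →  sig = (2; 1)
  • {2,4}:  v_{2} + v_{4} = v_{6}  →  sig = (2; 1)
  • {2,7}:  v_{2} + v_{7} = v_{5}  →  sig = (2; 1)
  • {3,7}:  v_{3} + v_{7} = v_{6}  →  sig = (2; 1)
  • {4,5}:  v_{4} + v_{5} = v_{2}  →  sig = (2; 1)
  • {4,6}:  v_{4} + v_{6} = v_{3}  →  sig = (2; 1)
  • {4,8}:  v_{4} + v_{8} = v_{1}  →  sig = (2; 1)
  • {6,7}:  v_{6} + v_{7} = v_{2}  →  sig = (2; 1)
  • {6,8}:  v_{6} + v_{8} = v_{7}  →  sig = (2; 1)
  • {3,5}:  v_{3} + v_{5} = v_{2} + v_{6}  →  sig = (2; 1,1)
  • {1,5}:  v_{1} + v_{5} = 2·v_{7}  →  sig = (2; 2)
  • {2,3}:  v_{2} + v_{3} = 2·v_{6}  →  sig = (2; 2)
  • {2,8}:  v_{2} + v_{8} = 2·v_{7}  →  sig = (2; 2)
  • {5,6}:  v_{5} + v_{6} = 2·v_{2}  →  sig = (2; 2)
  • {5,8}:  v_{5} + v_{8} = 3·v_{7}  →  sig = (2; 3)

Hence PRS(X_Σ) =
[(2; —), (2; —), (2; —), (2; 1), (2; 1), (2; 1), (2; 1), (2; 1), (2; 1), (2; 1), (2; 1), (2; 1), (2; 1), (2; 1), (2; 1,1), (2; 2), (2; 2), (2; 2), (2; 2), (2; 3)]


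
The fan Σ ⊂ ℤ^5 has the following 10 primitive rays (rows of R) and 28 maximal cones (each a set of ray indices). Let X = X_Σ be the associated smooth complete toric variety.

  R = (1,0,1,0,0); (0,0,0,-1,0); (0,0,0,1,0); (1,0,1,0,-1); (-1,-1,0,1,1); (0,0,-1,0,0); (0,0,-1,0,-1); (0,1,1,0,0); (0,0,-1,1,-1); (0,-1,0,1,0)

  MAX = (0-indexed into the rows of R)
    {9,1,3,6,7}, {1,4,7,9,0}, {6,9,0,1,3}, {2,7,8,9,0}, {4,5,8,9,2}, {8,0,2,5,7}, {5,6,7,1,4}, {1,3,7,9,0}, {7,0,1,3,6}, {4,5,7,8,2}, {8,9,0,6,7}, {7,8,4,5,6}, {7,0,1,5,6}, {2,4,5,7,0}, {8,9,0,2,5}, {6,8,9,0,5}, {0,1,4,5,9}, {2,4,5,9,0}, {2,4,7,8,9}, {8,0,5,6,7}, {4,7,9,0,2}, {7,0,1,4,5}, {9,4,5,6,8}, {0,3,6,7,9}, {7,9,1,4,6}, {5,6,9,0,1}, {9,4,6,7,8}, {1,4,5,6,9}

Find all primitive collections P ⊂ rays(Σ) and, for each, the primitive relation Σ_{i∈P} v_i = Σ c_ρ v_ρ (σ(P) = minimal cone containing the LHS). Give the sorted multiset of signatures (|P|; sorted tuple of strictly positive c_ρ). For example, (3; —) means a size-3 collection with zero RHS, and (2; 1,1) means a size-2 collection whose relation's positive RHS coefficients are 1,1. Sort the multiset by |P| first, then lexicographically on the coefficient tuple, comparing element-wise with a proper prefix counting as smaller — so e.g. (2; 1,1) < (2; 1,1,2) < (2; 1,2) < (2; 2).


Primitive collections (11):

  P={1,2}:  v_{1} + v_{2} = 0  →  sig = (2; —)
  P={1,8}:  v_{1} + v_{8} = v_{6}  →  sig = (2; 1)
  P={2,6}:  v_{2} + v_{6} = v_{8}  →  sig = (2; 1)
  P={3,5}:  v_{3} + v_{5} = v_{0} + v_{6}  →  sig = (2; 1,1)
  P={2,3}:  v_{2} + v_{3} = v_{0} + v_{6} + v_{7} + v_{9}  →  sig = (2; 1,1,1,1)
  P={3,8}:  v_{3} + v_{8} = v_{0} + 2·v_{6} + v_{7} + v_{9}  →  sig = (2; 1,1,1,2)
  P={3,4}:  v_{3} + v_{4} = v_{1} + v_{7} + 2·v_{9}  →  sig = (2; 1,1,2)
  P={0,4,6}:  v_{0} + v_{4} + v_{6} = v_{9}  →  sig = (3; 1)
  P={5,7,9}:  v_{5} + v_{7} + v_{9} = v_{2}  →  sig = (3; 1)
  P={0,4,8}:  v_{0} + v_{4} + v_{8} = v_{2} + v_{9}  →  sig = (3; 1,1)
  P={0,1,6,7,9}:  v_{0} + v_{1} + v_{6} + v_{7} + v_{9} = v_{3}  →  sig = (5; 1)

Hence PRS(X_Σ) =
    |P|=2: 7 collections, coeffs (), (1), (1), (1,1), (1,1,1,1), (1,1,1,2), (1,1,2)
    |P|=3: 3 collections, coeffs (1), (1), (1,1)
    |P|=5: 1 collection, coeffs (1)


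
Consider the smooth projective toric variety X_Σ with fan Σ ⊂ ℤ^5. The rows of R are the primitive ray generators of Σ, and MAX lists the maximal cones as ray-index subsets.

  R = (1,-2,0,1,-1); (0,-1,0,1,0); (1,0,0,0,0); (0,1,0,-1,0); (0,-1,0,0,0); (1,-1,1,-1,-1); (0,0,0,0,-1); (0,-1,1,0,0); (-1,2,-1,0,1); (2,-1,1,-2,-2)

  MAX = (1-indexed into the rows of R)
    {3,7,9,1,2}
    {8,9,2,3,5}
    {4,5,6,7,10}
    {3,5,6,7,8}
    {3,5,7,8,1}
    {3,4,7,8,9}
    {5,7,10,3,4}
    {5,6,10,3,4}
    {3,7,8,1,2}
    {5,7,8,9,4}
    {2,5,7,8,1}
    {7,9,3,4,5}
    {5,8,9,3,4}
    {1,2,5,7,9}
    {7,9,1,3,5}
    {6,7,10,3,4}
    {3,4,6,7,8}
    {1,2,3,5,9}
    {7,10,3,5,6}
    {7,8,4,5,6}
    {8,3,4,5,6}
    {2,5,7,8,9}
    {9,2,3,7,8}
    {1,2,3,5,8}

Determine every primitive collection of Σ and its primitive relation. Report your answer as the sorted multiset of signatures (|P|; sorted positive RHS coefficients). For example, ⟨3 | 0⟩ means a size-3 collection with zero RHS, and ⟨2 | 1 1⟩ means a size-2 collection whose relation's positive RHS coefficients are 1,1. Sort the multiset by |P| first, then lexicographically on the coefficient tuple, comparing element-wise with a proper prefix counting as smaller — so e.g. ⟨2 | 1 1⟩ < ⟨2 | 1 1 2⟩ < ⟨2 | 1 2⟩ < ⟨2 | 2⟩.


14 collections generate NE(X_Σ); each relation:

  P = {2,4}:  v_{2} + v_{4} = 0  so sig = ⟨2 | 0⟩
  P = {6,9}:  v_{6} + v_{9} = v_{4}  so sig = ⟨2 | 1⟩
  P = {1,4}:  v_{1} + v_{4} = v_{3} + v_{5} + v_{7}  so sig = ⟨2 | 1 1 1⟩
  P = {2,6}:  v_{2} + v_{6} = v_{3} + v_{5} + v_{7} + v_{8}  so sig = ⟨2 | 1 1 1 1⟩
  P = {2,10}:  v_{2} + v_{10} = v_{3} + v_{5} + v_{6} + v_{7}  so sig = ⟨2 | 1 1 1 1⟩
  P = {9,10}:  v_{9} + v_{10} = v_{3} + 2·v_{4} + v_{5} + v_{7}  so sig = ⟨2 | 1 1 1 2⟩
  P = {1,6}:  v_{1} + v_{6} = 2·v_{3} + 2·v_{5} + 2·v_{7} + v_{8}  so sig = ⟨2 | 1 2 2 2⟩
  P = {1,10}:  v_{1} + v_{10} = 2·v_{3} + 2·v_{5} + v_{6} + 2·v_{7}  so sig = ⟨2 | 1 2 2 2⟩
  P = {8,10}:  v_{8} + v_{10} = 2·v_{6}  so sig = ⟨2 | 2⟩
  P = {1,8,9}:  v_{1} + v_{8} + v_{9} = v_{2}  so sig = ⟨3 | 1⟩
  P = {2,3,5,7}:  v_{2} + v_{3} + v_{5} + v_{7} = v_{1}  so sig = ⟨4 | 1⟩
  P = {3,5,7,8,9}:  v_{3} + v_{5} + v_{7} + v_{8} + v_{9} = 0  so sig = ⟨5 | 0⟩
  P = {3,4,5,6,7}:  v_{3} + v_{4} + v_{5} + v_{6} + v_{7} = v_{10}  so sig = ⟨5 | 1⟩
  P = {3,4,5,7,8}:  v_{3} + v_{4} + v_{5} + v_{7} + v_{8} = v_{6}  so sig = ⟨5 | 1⟩

Sorted signature multiset PRS(X):
[⟨2 | 0⟩, ⟨2 | 1⟩, ⟨2 | 1 1 1⟩, ⟨2 | 1 1 1 1⟩, ⟨2 | 1 1 1 1⟩, ⟨2 | 1 1 1 2⟩, ⟨2 | 1 2 2 2⟩, ⟨2 | 1 2 2 2⟩, ⟨2 | 2⟩, ⟨3 | 1⟩, ⟨4 | 1⟩, ⟨5 | 0⟩, ⟨5 | 1⟩, ⟨5 | 1⟩]


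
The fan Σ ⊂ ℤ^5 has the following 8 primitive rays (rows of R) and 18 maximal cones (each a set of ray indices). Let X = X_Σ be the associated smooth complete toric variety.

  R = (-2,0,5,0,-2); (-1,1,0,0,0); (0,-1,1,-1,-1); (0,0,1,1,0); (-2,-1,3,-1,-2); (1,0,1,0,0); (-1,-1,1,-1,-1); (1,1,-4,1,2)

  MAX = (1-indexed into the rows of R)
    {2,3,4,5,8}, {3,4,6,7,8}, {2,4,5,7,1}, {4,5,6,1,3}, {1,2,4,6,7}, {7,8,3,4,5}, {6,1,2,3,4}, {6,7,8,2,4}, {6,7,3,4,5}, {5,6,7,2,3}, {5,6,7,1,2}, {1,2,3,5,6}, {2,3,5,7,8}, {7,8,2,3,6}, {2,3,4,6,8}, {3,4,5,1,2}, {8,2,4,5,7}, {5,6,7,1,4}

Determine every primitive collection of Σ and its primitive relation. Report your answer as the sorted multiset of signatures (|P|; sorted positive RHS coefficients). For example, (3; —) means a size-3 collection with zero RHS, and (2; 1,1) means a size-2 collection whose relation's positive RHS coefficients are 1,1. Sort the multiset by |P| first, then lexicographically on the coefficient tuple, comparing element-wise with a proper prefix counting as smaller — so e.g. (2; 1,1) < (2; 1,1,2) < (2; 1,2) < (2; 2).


|primitive collections| = 5. Relations:

  • {1,8}:  v_{1} + v_{8} = v_{2} + v_{4} ; sig = (2; 1,1)
  • {5,6,8}:  v_{5} + v_{6} + v_{8} = 0 ; sig = (3; —)
  • {1,3,7}:  v_{1} + v_{3} + v_{7} = 2·v_{5} + v_{6} ; sig = (3; 1,2)
  • {2,3,4,7}:  v_{2} + v_{3} + v_{4} + v_{7} = v_{5} ; sig = (4; 1)
  • {2,4,5,6}:  v_{2} + v_{4} + v_{5} + v_{6} = v_{1} ; sig = (4; 1)

so the primitive-relation signature multiset is
    (2; 1,1)
    (3; —)
    (3; 1,2)
    (4; 1)
    (4; 1)


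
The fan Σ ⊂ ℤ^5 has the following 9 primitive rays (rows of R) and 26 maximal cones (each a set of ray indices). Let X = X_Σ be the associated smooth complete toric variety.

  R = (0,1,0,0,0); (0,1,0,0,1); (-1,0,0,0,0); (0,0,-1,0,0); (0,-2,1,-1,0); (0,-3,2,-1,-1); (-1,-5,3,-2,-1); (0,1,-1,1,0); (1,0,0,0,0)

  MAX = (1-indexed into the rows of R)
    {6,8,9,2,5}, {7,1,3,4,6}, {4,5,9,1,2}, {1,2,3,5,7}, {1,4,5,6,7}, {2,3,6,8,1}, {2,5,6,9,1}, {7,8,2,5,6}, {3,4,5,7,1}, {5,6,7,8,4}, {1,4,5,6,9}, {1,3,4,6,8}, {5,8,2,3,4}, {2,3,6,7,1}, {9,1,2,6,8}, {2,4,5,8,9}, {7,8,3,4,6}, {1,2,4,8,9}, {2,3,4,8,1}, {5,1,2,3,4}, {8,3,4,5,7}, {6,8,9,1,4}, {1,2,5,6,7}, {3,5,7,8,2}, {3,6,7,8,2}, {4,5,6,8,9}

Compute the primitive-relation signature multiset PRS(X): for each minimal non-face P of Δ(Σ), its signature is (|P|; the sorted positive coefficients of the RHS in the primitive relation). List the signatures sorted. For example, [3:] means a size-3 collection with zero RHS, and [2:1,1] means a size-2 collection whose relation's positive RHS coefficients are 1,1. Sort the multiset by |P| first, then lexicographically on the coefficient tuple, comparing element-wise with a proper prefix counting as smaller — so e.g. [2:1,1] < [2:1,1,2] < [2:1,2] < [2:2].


Δ(Σ) — 9 vertices, 7 min non-faces:

  P = {3,9}:  v_{3} + v_{9} = 0 — sig = [2:]
  P = {7,9}:  v_{7} + v_{9} = v_{5} + v_{6} — sig = [2:1,1]
  P = {1,5,8}:  v_{1} + v_{5} + v_{8} = 0 — sig = [3:]
  P = {2,4,6}:  v_{2} + v_{4} + v_{6} = v_{5} — sig = [3:1]
  P = {3,5,6}:  v_{3} + v_{5} + v_{6} = v_{7} — sig = [3:1]
  P = {1,7,8}:  v_{1} + v_{7} + v_{8} = v_{3} + v_{6} — sig = [3:1,1]
  P = {2,4,7}:  v_{2} + v_{4} + v_{7} = v_{3} + 2·v_{5} — sig = [3:1,2]

Hence PRS(X_Σ) =
[[2:], [2:1,1], [3:], [3:1], [3:1], [3:1,1], [3:1,2]]


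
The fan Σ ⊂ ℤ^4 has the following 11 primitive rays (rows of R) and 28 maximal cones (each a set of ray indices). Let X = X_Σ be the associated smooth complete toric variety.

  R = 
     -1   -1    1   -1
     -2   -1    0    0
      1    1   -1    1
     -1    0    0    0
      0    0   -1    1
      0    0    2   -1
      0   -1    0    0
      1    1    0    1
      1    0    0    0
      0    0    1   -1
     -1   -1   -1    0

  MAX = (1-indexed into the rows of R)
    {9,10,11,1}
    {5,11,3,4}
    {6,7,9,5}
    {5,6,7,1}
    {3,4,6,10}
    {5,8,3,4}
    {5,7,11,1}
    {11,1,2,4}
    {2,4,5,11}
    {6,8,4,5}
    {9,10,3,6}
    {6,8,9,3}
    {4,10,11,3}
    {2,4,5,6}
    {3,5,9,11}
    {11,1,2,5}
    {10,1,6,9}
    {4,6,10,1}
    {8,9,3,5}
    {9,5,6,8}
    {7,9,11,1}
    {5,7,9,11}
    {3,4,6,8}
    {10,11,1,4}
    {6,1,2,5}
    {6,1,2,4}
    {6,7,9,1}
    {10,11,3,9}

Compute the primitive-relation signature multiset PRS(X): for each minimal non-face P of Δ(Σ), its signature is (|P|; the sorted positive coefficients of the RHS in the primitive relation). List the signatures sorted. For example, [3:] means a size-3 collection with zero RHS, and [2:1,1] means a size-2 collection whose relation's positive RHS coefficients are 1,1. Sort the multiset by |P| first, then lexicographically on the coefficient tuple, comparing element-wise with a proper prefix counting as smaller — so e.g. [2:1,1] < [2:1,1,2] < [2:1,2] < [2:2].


Δ(Σ) — 11 vertices, 19 min non-faces:

  P={1,3}:  v_{1} + v_{3} = 0  ⇒ sig = [2:]
  P={4,9}:  v_{4} + v_{9} = 0  ⇒ sig = [2:]
  P={5,10}:  v_{5} + v_{10} = 0  ⇒ sig = [2:]
  P={6,11}:  v_{6} + v_{11} = v_{1}  ⇒ sig = [2:1]
  P={8,11}:  v_{8} + v_{11} = v_{5}  ⇒ sig = [2:1]
  P={1,8}:  v_{1} + v_{8} = v_{5} + v_{6}  ⇒ sig = [2:1,1]
  P={2,3}:  v_{2} + v_{3} = v_{4} + v_{5}  ⇒ sig = [2:1,1]
  P={2,9}:  v_{2} + v_{9} = v_{1} + v_{5}  ⇒ sig = [2:1,1]
  P={2,10}:  v_{2} + v_{10} = v_{1} + v_{4}  ⇒ sig = [2:1,1]
  P={3,7}:  v_{3} + v_{7} = v_{5} + v_{9}  ⇒ sig = [2:1,1]
  P={4,7}:  v_{4} + v_{7} = v_{1} + v_{5}  ⇒ sig = [2:1,1]
  P={7,10}:  v_{7} + v_{10} = v_{1} + v_{9}  ⇒ sig = [2:1,1]
  P={8,10}:  v_{8} + v_{10} = v_{3} + v_{6}  ⇒ sig = [2:1,1]
  P={2,8}:  v_{2} + v_{8} = v_{4} + 2·v_{5} + v_{6}  ⇒ sig = [2:1,1,2]
  P={7,8}:  v_{7} + v_{8} = 2·v_{5} + v_{6} + v_{9}  ⇒ sig = [2:1,1,2]
  P={2,7}:  v_{2} + v_{7} = 2·v_{1} + 2·v_{5}  ⇒ sig = [2:2,2]
  P={1,4,5}:  v_{1} + v_{4} + v_{5} = v_{2}  ⇒ sig = [3:1]
  P={1,5,9}:  v_{1} + v_{5} + v_{9} = v_{7}  ⇒ sig = [3:1]
  P={3,5,6}:  v_{3} + v_{5} + v_{6} = v_{8}  ⇒ sig = [3:1]

Hence PRS(X_Σ) =
[[2:], [2:], [2:], [2:1], [2:1], [2:1,1], [2:1,1], [2:1,1], [2:1,1], [2:1,1], [2:1,1], [2:1,1], [2:1,1], [2:1,1,2], [2:1,1,2], [2:2,2], [3:1], [3:1], [3:1]]
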